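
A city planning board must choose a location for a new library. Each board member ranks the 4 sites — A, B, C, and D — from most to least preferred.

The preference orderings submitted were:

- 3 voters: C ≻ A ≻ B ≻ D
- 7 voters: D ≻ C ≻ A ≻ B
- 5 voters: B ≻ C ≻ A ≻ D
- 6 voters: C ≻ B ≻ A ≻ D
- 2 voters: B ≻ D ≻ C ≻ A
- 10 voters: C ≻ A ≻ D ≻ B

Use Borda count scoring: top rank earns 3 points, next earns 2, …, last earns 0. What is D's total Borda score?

Borda scores:
  A: 3·2 + 7·1 + 5·1 + 6·1 + 2·0 + 10·2 = 44
  B: 3·1 + 7·0 + 5·3 + 6·2 + 2·3 + 10·0 = 36
  C: 3·3 + 7·2 + 5·2 + 6·3 + 2·1 + 10·3 = 83
  D: 3·0 + 7·3 + 5·0 + 6·0 + 2·2 + 10·1 = 35

35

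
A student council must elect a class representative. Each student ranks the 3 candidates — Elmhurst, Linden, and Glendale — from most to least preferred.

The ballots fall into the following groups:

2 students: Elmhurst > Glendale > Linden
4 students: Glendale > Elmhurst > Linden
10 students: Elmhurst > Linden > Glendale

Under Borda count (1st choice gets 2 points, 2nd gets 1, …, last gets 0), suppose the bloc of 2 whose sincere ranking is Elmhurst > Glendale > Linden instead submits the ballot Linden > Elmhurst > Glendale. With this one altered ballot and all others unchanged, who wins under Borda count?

Borda totals with the altered ballot: Elmhurst 26, Linden 14, Glendale 8.
The winner is unchanged: still Elmhurst.

Elmhurst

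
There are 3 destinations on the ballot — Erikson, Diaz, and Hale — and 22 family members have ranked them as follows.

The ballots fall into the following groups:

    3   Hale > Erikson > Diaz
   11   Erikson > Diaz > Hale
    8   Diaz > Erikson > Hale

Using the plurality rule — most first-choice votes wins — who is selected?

First-place vote totals:
  Erikson: 11
  Diaz: 8
  Hale: 3
Erikson has the most first-place votes.

Erikson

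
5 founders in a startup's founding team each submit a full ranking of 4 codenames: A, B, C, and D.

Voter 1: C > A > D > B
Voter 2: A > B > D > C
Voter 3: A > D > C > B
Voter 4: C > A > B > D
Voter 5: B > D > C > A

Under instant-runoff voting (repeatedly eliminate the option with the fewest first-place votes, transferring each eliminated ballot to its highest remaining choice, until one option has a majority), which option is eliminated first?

Round 1: A 2, C 2, B 1, D 0. D has the fewest and is eliminated.
Round 2: A 2, C 2, B 1. B has the fewest and is eliminated.
Round 3: C 3, A 2. C has a majority.

D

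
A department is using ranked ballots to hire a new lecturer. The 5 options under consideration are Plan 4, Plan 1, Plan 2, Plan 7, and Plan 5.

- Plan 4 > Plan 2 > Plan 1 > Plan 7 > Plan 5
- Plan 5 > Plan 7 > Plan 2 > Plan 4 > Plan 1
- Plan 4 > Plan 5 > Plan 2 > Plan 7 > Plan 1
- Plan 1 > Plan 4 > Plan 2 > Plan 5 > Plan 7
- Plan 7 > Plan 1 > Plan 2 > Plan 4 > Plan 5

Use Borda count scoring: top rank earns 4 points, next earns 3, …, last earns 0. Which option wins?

Borda scores:
  Plan 4: 4 + 1 + 4 + 3 + 1 = 13
  Plan 1: 2 + 0 + 0 + 4 + 3 = 9
  Plan 2: 3 + 2 + 2 + 2 + 2 = 11
  Plan 7: 1 + 3 + 1 + 0 + 4 = 9
  Plan 5: 0 + 4 + 3 + 1 + 0 = 8
Plan 4 has the highest total.

Plan 4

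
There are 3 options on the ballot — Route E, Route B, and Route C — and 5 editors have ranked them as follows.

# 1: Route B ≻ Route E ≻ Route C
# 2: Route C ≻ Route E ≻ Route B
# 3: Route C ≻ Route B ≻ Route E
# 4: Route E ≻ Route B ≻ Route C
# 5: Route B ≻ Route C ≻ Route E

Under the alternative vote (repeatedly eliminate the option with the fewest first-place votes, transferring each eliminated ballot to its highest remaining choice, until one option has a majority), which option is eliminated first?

Round 1: Route B 2, Route C 2, Route E 1. Route E has the fewest and is eliminated.
Round 2: Route B 3, Route C 2. Route B has a majority.

Route E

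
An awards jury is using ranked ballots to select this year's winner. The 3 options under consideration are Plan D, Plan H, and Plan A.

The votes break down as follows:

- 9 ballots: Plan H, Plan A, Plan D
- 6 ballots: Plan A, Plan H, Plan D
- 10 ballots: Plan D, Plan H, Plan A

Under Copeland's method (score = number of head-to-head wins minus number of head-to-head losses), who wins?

Plan H

Pairwise results:
  Plan D vs Plan H: Plan H wins 15–10.
  Plan D vs Plan A: Plan A wins 15–10.
  Plan H vs Plan A: Plan H wins 19–6.
Copeland scores (wins − losses):
  Plan D: 0 − 2 = -2
  Plan H: 2 − 0 = 2
  Plan A: 1 − 1 = 0
Plan H has the best Copeland score.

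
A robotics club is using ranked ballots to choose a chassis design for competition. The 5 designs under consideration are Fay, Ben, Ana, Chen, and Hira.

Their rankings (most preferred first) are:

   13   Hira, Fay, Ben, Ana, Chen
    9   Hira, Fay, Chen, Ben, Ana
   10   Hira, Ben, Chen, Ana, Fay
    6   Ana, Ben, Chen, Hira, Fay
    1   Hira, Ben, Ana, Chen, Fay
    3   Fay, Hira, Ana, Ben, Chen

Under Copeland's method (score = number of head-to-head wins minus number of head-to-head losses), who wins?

Pairwise results:
  Fay vs Ben: Fay wins 25–17.
  Fay vs Ana: Fay wins 25–17.
  Fay vs Chen: Fay wins 25–17.
  Fay vs Hira: Hira wins 39–3.
  Ben vs Ana: Ben wins 33–9.
  Ben vs Chen: Ben wins 33–9.
  Ben vs Hira: Hira wins 36–6.
  Ana vs Chen: Ana wins 23–19.
  Ana vs Hira: Hira wins 36–6.
  Chen vs Hira: Hira wins 36–6.
Copeland scores (wins − losses):
  Fay: 3 − 1 = 2
  Ben: 2 − 2 = 0
  Ana: 1 − 3 = -2
  Chen: 0 − 4 = -4
  Hira: 4 − 0 = 4
Hira has the best Copeland score.

Hira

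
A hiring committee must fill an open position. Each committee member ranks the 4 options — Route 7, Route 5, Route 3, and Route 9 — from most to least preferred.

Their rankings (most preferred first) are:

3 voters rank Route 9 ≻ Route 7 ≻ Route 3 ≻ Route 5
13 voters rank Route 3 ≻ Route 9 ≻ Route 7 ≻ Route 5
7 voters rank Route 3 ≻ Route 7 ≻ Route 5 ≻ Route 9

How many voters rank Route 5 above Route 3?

0

Ballots ranking Route 5 above Route 3: 0.
Ballots ranking Route 3 above Route 5: 3+13+7 = 23.
So 0 of 23 voters prefer Route 5 to Route 3.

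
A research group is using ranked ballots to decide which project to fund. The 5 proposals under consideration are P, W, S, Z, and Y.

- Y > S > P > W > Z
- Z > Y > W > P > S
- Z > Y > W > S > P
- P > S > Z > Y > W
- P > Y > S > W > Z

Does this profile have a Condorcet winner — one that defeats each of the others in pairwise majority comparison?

No

Head-to-head results (5 voters total):
P vs W: P wins 3–2.
P vs S: P wins 3–2.
P vs Z: P wins 3–2.
P vs Y: Y wins 3–2.
W vs S: S wins 3–2.
W vs Z: Z wins 3–2.
W vs Y: Y wins 5–0.
S vs Z: S wins 3–2.
S vs Y: Y wins 4–1.
Z vs Y: Z wins 3–2.
No candidate beats all others: P beats Z beats Y beats P, a majority cycle.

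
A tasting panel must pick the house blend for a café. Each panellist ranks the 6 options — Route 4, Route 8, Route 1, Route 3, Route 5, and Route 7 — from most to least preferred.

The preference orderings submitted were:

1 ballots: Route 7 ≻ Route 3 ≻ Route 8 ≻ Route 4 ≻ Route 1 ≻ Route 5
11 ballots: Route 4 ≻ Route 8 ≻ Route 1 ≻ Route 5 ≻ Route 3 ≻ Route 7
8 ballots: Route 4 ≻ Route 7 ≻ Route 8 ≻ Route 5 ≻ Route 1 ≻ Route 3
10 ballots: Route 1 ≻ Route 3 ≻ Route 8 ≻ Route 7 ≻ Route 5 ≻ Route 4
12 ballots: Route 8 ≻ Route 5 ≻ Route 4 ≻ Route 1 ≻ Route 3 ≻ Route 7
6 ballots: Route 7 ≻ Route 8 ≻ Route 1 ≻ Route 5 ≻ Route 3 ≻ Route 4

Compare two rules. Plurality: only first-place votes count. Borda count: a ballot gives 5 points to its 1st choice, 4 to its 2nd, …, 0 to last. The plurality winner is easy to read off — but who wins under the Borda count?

Route 8

Plurality first-place counts: Route 4 19, Route 8 12, Route 1 10, Route 3 0, Route 5 0, Route 7 7 → Route 4.
Borda totals: Route 4 133, Route 8 185, Route 1 134, Route 3 73, Route 5 108, Route 7 87 → Route 8.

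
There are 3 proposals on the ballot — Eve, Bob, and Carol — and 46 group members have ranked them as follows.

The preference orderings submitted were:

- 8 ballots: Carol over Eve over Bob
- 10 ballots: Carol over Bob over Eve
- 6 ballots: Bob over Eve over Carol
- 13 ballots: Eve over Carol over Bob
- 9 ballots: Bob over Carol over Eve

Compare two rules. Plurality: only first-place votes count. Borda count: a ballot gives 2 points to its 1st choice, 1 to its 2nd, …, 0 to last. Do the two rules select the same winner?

Yes

Plurality first-place counts: Eve 13, Bob 15, Carol 18 → Carol.
Borda totals: Eve 40, Bob 40, Carol 58 → Carol.
The two rules agree on Carol.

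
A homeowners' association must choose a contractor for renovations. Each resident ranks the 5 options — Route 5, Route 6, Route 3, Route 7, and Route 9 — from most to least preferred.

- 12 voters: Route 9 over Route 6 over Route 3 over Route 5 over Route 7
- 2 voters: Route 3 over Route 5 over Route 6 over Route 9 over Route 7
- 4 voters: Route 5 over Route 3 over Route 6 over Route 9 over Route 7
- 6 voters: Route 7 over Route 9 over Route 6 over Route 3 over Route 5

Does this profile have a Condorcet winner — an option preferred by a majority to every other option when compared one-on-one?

Head-to-head results (24 voters total):
Route 5 vs Route 6: Route 6 wins 18–6.
Route 5 vs Route 3: Route 3 wins 20–4.
Route 5 vs Route 7: Route 5 wins 18–6.
Route 5 vs Route 9: Route 9 wins 18–6.
Route 6 vs Route 3: Route 6 wins 18–6.
Route 6 vs Route 7: Route 6 wins 18–6.
Route 6 vs Route 9: Route 9 wins 18–6.
Route 3 vs Route 7: Route 3 wins 18–6.
Route 3 vs Route 9: Route 9 wins 18–6.
Route 7 vs Route 9: Route 9 wins 18–6.
Route 9 beats each rival — Route 5 (18–6), Route 6 (18–6), Route 3 (18–6), Route 7 (18–6) — so Route 9 is the Condorcet winner.

Yes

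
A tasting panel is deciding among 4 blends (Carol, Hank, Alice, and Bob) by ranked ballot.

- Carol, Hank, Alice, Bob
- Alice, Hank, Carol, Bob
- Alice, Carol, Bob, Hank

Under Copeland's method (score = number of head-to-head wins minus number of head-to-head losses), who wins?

Pairwise results:
  Carol vs Hank: Carol wins 2–1.
  Carol vs Alice: Alice wins 2–1.
  Carol vs Bob: Carol wins 3–0.
  Hank vs Alice: Alice wins 2–1.
  Hank vs Bob: Hank wins 2–1.
  Alice vs Bob: Alice wins 3–0.
Copeland scores (wins − losses):
  Carol: 2 − 1 = 1
  Hank: 1 − 2 = -1
  Alice: 3 − 0 = 3
  Bob: 0 − 3 = -3
Alice has the best Copeland score.

Alice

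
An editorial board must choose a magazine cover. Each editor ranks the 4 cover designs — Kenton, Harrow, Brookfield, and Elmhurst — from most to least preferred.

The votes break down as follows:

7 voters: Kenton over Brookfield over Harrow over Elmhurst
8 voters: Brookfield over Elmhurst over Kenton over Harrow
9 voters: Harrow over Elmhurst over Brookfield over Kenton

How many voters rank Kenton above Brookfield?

7

Ballots ranking Kenton above Brookfield: 7.
Ballots ranking Brookfield above Kenton: 8+9 = 17.
So 7 of 24 voters prefer Kenton to Brookfield.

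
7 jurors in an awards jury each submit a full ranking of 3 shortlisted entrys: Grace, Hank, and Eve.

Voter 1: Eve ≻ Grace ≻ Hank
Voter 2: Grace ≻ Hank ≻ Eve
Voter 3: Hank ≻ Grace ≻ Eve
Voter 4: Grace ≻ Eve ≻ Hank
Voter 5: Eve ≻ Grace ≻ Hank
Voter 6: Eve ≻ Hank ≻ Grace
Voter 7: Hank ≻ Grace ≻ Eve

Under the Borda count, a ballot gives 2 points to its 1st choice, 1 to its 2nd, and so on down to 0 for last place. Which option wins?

Grace

Borda scores:
  Grace: 1 + 2 + 1 + 2 + 1 + 0 + 1 = 8
  Hank: 0 + 1 + 2 + 0 + 0 + 1 + 2 = 6
  Eve: 2 + 0 + 0 + 1 + 2 + 2 + 0 = 7
Grace has the highest total.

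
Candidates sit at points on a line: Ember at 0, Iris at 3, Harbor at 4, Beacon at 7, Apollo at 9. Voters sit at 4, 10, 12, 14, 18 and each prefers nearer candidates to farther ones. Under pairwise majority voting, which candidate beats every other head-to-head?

With single-peaked preferences on a line, the Condorcet winner is the candidate closest to the median voter.
The median voter (position 12) is closest to Apollo at 9.
Check: Apollo vs Ember — voters closer to Apollo: 4 of 5.

Apollo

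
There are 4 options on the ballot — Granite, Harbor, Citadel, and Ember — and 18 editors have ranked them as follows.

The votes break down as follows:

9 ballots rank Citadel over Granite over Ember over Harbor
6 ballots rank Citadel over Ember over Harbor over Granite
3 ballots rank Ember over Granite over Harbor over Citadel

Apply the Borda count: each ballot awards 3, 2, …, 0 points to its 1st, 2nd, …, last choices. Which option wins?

Citadel

Borda scores:
  Granite: 9·2 + 6·0 + 3·2 = 24
  Harbor: 9·0 + 6·1 + 3·1 = 9
  Citadel: 9·3 + 6·3 + 3·0 = 45
  Ember: 9·1 + 6·2 + 3·3 = 30
Citadel has the highest total.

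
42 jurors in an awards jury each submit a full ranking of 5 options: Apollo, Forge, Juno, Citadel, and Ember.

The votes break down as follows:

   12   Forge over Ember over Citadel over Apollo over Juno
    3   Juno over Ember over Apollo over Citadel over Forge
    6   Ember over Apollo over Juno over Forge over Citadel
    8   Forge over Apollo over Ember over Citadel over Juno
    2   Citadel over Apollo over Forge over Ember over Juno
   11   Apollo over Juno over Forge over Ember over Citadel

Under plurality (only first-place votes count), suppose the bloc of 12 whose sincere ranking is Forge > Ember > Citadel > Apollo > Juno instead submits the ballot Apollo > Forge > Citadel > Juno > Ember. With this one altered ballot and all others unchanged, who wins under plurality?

First-place totals with the altered ballot: Apollo 23, Forge 8, Juno 3, Citadel 2, Ember 6.
The switch changes the winner from Forge to Apollo.

Apollo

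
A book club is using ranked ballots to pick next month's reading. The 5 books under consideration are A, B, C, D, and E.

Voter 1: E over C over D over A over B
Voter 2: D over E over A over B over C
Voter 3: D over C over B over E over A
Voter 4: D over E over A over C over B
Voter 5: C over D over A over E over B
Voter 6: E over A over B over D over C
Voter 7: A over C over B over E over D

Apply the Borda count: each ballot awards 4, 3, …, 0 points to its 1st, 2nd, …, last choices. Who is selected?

D

Borda scores:
  A: 1 + 2 + 0 + 2 + 2 + 3 + 4 = 14
  B: 0 + 1 + 2 + 0 + 0 + 2 + 2 = 7
  C: 3 + 0 + 3 + 1 + 4 + 0 + 3 = 14
  D: 2 + 4 + 4 + 4 + 3 + 1 + 0 = 18
  E: 4 + 3 + 1 + 3 + 1 + 4 + 1 = 17
D has the highest total.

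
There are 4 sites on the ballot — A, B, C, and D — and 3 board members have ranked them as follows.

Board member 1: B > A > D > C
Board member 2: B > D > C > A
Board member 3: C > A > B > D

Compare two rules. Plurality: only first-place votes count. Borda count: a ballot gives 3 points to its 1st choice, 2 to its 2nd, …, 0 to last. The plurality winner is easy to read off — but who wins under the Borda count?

B

Plurality first-place counts: A 0, B 2, C 1, D 0 → B.
Borda totals: A 4, B 7, C 4, D 3 → B.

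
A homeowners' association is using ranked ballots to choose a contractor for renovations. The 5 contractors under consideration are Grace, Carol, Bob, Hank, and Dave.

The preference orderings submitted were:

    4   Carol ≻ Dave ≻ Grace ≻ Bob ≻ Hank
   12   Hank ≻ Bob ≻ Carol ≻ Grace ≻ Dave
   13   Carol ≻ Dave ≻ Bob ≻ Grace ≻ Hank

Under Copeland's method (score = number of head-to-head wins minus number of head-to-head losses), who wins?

Carol

Pairwise results:
  Grace vs Carol: Carol wins 29–0.
  Grace vs Bob: Bob wins 25–4.
  Grace vs Hank: Grace wins 17–12.
  Grace vs Dave: Dave wins 17–12.
  Carol vs Bob: Carol wins 17–12.
  Carol vs Hank: Carol wins 17–12.
  Carol vs Dave: Carol wins 29–0.
  Bob vs Hank: Bob wins 17–12.
  Bob vs Dave: Dave wins 17–12.
  Hank vs Dave: Dave wins 17–12.
Copeland scores (wins − losses):
  Grace: 1 − 3 = -2
  Carol: 4 − 0 = 4
  Bob: 2 − 2 = 0
  Hank: 0 − 4 = -4
  Dave: 3 − 1 = 2
Carol has the best Copeland score.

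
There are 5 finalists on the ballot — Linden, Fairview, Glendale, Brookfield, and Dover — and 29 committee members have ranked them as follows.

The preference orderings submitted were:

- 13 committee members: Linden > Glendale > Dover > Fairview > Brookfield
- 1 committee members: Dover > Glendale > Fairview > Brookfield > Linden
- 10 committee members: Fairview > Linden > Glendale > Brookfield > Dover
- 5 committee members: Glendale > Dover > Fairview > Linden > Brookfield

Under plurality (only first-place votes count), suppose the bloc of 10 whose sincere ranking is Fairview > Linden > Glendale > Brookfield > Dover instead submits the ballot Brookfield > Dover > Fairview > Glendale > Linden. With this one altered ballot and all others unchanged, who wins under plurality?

First-place totals with the altered ballot: Linden 13, Fairview 0, Glendale 5, Brookfield 10, Dover 1.
The winner is unchanged: still Linden.

Linden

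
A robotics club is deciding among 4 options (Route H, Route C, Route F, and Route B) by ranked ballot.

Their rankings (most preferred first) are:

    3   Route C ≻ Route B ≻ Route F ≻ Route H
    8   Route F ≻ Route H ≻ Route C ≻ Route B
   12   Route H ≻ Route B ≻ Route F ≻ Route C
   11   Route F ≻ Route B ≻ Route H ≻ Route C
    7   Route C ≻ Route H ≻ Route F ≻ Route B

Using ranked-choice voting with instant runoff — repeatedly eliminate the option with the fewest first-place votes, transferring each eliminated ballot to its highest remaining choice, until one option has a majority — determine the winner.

Round 1: Route F 19, Route H 12, Route C 10, Route B 0. Route B has the fewest and is eliminated.
Round 2: Route F 19, Route H 12, Route C 10. Route C has the fewest and is eliminated.
Round 3: Route F 22, Route H 19. Route F has a majority.

Route F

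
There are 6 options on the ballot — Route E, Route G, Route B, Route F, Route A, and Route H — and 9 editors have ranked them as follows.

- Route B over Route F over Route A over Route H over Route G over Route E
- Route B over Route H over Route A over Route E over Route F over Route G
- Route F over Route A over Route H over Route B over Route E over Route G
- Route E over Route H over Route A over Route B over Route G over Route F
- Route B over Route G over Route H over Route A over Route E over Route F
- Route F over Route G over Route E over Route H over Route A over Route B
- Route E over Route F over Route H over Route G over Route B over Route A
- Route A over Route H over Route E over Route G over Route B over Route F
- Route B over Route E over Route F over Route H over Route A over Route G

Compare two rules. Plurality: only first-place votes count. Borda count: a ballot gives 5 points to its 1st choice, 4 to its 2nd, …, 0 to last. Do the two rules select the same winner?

Plurality first-place counts: Route E 2, Route G 0, Route B 4, Route F 2, Route A 1, Route H 0 → Route B.
Borda totals: Route E 24, Route G 14, Route B 26, Route F 22, Route A 22, Route H 27 → Route H.
The two rules disagree: plurality picks Route B, Borda picks Route H.

No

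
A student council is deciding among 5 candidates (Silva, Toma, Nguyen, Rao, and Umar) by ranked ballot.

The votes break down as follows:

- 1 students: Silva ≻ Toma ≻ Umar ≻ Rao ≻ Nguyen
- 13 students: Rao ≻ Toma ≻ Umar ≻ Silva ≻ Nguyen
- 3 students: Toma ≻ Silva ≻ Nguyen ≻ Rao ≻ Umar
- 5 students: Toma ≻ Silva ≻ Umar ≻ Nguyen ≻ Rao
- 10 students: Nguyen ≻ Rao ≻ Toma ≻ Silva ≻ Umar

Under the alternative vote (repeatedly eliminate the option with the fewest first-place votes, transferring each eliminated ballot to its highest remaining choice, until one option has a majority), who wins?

Round 1: Rao 13, Nguyen 10, Toma 8, Silva 1, Umar 0. Umar has the fewest and is eliminated.
Round 2: Rao 13, Nguyen 10, Toma 8, Silva 1. Silva has the fewest and is eliminated.
Round 3: Rao 13, Nguyen 10, Toma 9. Toma has the fewest and is eliminated.
Round 4: Nguyen 18, Rao 14. Nguyen has a majority.

Nguyen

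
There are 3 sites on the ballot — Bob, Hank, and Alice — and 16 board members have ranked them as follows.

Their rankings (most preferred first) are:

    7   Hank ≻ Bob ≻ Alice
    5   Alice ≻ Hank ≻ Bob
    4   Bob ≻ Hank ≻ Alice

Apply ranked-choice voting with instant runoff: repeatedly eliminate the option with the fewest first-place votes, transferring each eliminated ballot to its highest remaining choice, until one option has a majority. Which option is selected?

Round 1: Hank 7, Alice 5, Bob 4. Bob has the fewest and is eliminated.
Round 2: Hank 11, Alice 5. Hank has a majority.

Hank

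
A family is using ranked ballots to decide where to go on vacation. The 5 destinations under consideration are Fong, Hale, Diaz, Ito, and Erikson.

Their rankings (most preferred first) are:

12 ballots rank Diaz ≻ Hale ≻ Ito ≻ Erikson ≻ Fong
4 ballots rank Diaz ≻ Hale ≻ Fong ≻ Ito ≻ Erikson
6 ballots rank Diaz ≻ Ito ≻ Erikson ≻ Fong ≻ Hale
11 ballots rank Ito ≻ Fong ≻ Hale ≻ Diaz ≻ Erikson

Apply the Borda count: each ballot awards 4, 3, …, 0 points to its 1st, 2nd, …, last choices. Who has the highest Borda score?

Diaz

Borda scores:
  Fong: 12·0 + 4·2 + 6·1 + 11·3 = 47
  Hale: 12·3 + 4·3 + 6·0 + 11·2 = 70
  Diaz: 12·4 + 4·4 + 6·4 + 11·1 = 99
  Ito: 12·2 + 4·1 + 6·3 + 11·4 = 90
  Erikson: 12·1 + 4·0 + 6·2 + 11·0 = 24
Diaz has the highest total.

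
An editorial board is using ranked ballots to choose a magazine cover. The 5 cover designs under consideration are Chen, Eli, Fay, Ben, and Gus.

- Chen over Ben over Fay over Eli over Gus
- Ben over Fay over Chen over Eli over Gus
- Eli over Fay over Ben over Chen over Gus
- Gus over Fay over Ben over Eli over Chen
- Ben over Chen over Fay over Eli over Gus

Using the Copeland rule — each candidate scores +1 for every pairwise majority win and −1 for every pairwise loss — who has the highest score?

Ben

Pairwise results:
  Chen vs Eli: Chen wins 3–2.
  Chen vs Fay: Fay wins 3–2.
  Chen vs Ben: Ben wins 4–1.
  Chen vs Gus: Chen wins 4–1.
  Eli vs Fay: Fay wins 4–1.
  Eli vs Ben: Ben wins 4–1.
  Eli vs Gus: Eli wins 4–1.
  Fay vs Ben: Ben wins 3–2.
  Fay vs Gus: Fay wins 4–1.
  Ben vs Gus: Ben wins 4–1.
Copeland scores (wins − losses):
  Chen: 2 − 2 = 0
  Eli: 1 − 3 = -2
  Fay: 3 − 1 = 2
  Ben: 4 − 0 = 4
  Gus: 0 − 4 = -4
Ben has the best Copeland score.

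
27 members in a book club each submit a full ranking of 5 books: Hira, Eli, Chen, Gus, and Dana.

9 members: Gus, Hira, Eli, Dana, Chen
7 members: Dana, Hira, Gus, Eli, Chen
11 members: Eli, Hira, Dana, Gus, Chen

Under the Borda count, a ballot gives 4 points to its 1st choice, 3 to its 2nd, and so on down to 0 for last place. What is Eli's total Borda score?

69

Borda scores:
  Hira: 9·3 + 7·3 + 11·3 = 81
  Eli: 9·2 + 7·1 + 11·4 = 69
  Chen: 9·0 + 7·0 + 11·0 = 0
  Gus: 9·4 + 7·2 + 11·1 = 61
  Dana: 9·1 + 7·4 + 11·2 = 59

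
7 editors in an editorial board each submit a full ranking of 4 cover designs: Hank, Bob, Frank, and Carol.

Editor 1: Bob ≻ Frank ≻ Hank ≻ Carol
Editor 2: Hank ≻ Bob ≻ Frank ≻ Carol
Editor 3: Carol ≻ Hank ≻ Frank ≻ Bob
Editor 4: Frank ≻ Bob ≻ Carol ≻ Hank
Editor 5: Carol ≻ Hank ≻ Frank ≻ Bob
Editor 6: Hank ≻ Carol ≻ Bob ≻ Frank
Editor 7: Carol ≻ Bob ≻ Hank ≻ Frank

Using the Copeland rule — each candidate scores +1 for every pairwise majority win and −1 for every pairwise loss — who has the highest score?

Carol

Pairwise results:
  Hank vs Bob: Hank wins 4–3.
  Hank vs Frank: Hank wins 5–2.
  Hank vs Carol: Carol wins 4–3.
  Bob vs Frank: Bob wins 4–3.
  Bob vs Carol: Carol wins 4–3.
  Frank vs Carol: Carol wins 4–3.
Copeland scores (wins − losses):
  Hank: 2 − 1 = 1
  Bob: 1 − 2 = -1
  Frank: 0 − 3 = -3
  Carol: 3 − 0 = 3
Carol has the best Copeland score.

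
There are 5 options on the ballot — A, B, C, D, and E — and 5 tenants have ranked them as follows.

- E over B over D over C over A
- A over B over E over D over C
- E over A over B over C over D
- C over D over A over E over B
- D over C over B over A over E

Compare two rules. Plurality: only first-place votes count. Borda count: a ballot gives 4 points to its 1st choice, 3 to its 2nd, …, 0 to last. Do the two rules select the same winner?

Yes

Plurality first-place counts: A 1, B 0, C 1, D 1, E 2 → E.
Borda totals: A 10, B 10, C 9, D 10, E 11 → E.
The two rules agree on E.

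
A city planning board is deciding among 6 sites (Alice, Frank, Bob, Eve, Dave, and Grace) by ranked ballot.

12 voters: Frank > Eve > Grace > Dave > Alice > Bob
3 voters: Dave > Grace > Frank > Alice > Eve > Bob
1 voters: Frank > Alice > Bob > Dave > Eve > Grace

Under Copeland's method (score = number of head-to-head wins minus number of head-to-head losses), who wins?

Frank

Pairwise results:
  Alice vs Frank: Frank wins 16–0.
  Alice vs Bob: Alice wins 16–0.
  Alice vs Eve: Eve wins 12–4.
  Alice vs Dave: Dave wins 15–1.
  Alice vs Grace: Grace wins 15–1.
  Frank vs Bob: Frank wins 16–0.
  Frank vs Eve: Frank wins 16–0.
  Frank vs Dave: Frank wins 13–3.
  Frank vs Grace: Frank wins 13–3.
  Bob vs Eve: Eve wins 15–1.
  Bob vs Dave: Dave wins 15–1.
  Bob vs Grace: Grace wins 15–1.
  Eve vs Dave: Eve wins 12–4.
  Eve vs Grace: Eve wins 13–3.
  Dave vs Grace: Grace wins 12–4.
Copeland scores (wins − losses):
  Alice: 1 − 4 = -3
  Frank: 5 − 0 = 5
  Bob: 0 − 5 = -5
  Eve: 4 − 1 = 3
  Dave: 2 − 3 = -1
  Grace: 3 − 2 = 1
Frank has the best Copeland score.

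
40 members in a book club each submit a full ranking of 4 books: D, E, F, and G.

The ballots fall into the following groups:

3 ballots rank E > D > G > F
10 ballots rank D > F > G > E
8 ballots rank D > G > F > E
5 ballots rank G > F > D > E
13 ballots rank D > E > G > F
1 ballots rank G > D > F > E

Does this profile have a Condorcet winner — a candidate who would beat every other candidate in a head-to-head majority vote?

Yes

Head-to-head results (40 voters total):
D vs E: D wins 37–3.
D vs F: D wins 35–5.
D vs G: D wins 34–6.
E vs F: F wins 24–16.
E vs G: G wins 24–16.
F vs G: G wins 30–10.
D beats each rival — E (37–3), F (35–5), G (34–6) — so D is the Condorcet winner.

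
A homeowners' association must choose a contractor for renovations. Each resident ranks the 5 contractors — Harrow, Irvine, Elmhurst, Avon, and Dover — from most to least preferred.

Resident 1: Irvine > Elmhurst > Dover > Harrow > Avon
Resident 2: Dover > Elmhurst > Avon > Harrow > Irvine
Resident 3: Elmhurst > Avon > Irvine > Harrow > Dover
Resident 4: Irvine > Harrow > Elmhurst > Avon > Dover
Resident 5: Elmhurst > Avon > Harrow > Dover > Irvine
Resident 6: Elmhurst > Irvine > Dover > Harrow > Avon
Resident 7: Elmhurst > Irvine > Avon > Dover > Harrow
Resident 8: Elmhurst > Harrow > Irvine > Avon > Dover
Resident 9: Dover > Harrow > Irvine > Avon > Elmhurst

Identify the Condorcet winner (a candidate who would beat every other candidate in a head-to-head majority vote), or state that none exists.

Elmhurst

Head-to-head results (9 voters total):
Harrow vs Irvine: Irvine wins 5–4.
Harrow vs Elmhurst: Elmhurst wins 7–2.
Harrow vs Avon: Harrow wins 5–4.
Harrow vs Dover: Dover wins 5–4.
Irvine vs Elmhurst: Elmhurst wins 6–3.
Irvine vs Avon: Irvine wins 6–3.
Irvine vs Dover: Irvine wins 6–3.
Elmhurst vs Avon: Elmhurst wins 8–1.
Elmhurst vs Dover: Elmhurst wins 7–2.
Avon vs Dover: Avon wins 5–4.
Elmhurst beats each rival — Harrow (7–2), Irvine (6–3), Avon (8–1), Dover (7–2) — so Elmhurst is the Condorcet winner.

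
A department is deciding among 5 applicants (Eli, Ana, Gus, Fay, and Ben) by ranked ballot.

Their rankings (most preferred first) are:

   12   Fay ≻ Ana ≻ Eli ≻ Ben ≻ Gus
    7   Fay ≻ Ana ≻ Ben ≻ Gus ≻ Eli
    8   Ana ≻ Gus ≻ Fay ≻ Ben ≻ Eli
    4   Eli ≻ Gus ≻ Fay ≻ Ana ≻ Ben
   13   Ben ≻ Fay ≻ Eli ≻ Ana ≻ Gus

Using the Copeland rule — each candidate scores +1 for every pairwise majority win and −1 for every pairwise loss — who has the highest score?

Pairwise results:
  Eli vs Ana: Ana wins 27–17.
  Eli vs Gus: Eli wins 29–15.
  Eli vs Fay: Fay wins 40–4.
  Eli vs Ben: Ben wins 28–16.
  Ana vs Gus: Ana wins 40–4.
  Ana vs Fay: Fay wins 36–8.
  Ana vs Ben: Ana wins 31–13.
  Gus vs Fay: Fay wins 32–12.
  Gus vs Ben: Ben wins 32–12.
  Fay vs Ben: Fay wins 31–13.
Copeland scores (wins − losses):
  Eli: 1 − 3 = -2
  Ana: 3 − 1 = 2
  Gus: 0 − 4 = -4
  Fay: 4 − 0 = 4
  Ben: 2 − 2 = 0
Fay has the best Copeland score.

Fay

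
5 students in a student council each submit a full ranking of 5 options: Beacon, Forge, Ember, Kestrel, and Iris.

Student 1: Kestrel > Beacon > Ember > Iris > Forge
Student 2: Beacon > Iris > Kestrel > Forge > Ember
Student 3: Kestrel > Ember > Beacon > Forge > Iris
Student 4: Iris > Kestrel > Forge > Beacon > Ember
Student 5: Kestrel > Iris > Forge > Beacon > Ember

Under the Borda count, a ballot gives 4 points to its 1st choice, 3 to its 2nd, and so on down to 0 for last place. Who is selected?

Borda scores:
  Beacon: 3 + 4 + 2 + 1 + 1 = 11
  Forge: 0 + 1 + 1 + 2 + 2 = 6
  Ember: 2 + 0 + 3 + 0 + 0 = 5
  Kestrel: 4 + 2 + 4 + 3 + 4 = 17
  Iris: 1 + 3 + 0 + 4 + 3 = 11
Kestrel has the highest total.

Kestrel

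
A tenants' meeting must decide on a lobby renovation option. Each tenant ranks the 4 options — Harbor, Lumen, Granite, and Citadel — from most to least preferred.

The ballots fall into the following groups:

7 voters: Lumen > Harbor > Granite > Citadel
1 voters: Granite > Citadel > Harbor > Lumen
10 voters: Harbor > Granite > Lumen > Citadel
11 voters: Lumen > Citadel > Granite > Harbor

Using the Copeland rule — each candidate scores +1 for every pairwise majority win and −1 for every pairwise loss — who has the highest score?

Lumen

Pairwise results:
  Harbor vs Lumen: Lumen wins 18–11.
  Harbor vs Granite: Harbor wins 17–12.
  Harbor vs Citadel: Harbor wins 17–12.
  Lumen vs Granite: Lumen wins 18–11.
  Lumen vs Citadel: Lumen wins 28–1.
  Granite vs Citadel: Granite wins 18–11.
Copeland scores (wins − losses):
  Harbor: 2 − 1 = 1
  Lumen: 3 − 0 = 3
  Granite: 1 − 2 = -1
  Citadel: 0 − 3 = -3
Lumen has the best Copeland score.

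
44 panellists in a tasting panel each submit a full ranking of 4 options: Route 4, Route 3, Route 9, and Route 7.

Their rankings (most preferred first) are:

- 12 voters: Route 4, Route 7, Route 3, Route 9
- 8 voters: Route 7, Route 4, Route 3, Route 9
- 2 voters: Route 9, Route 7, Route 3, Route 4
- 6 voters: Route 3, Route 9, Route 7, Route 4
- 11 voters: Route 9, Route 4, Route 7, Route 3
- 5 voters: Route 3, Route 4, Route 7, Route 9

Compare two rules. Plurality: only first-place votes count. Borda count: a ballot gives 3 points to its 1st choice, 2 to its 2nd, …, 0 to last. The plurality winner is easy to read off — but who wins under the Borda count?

Plurality first-place counts: Route 4 12, Route 3 11, Route 9 13, Route 7 8 → Route 9.
Borda totals: Route 4 84, Route 3 55, Route 9 51, Route 7 74 → Route 4.

Route 4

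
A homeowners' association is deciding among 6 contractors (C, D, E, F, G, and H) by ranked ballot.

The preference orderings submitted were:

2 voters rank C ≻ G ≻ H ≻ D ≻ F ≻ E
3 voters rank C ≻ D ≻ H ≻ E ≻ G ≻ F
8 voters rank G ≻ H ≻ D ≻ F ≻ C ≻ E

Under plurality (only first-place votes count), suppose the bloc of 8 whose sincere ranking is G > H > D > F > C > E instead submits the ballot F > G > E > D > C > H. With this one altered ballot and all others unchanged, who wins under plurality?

F

First-place totals with the altered ballot: C 5, D 0, E 0, F 8, G 0, H 0.
The switch changes the winner from G to F.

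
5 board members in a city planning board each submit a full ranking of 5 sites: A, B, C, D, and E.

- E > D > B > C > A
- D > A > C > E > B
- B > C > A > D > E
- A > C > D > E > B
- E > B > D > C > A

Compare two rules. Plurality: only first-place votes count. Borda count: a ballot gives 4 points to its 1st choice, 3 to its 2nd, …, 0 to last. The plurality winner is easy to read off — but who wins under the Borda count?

Plurality first-place counts: A 1, B 1, C 0, D 1, E 2 → E.
Borda totals: A 9, B 9, C 10, D 12, E 10 → D.

D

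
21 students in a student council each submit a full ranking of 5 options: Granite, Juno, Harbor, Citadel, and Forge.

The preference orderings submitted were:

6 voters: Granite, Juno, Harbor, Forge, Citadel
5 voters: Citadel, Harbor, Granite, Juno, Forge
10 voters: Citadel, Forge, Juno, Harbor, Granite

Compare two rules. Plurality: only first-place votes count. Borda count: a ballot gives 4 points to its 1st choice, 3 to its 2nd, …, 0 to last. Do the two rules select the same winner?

Plurality first-place counts: Granite 6, Juno 0, Harbor 0, Citadel 15, Forge 0 → Citadel.
Borda totals: Granite 34, Juno 43, Harbor 37, Citadel 60, Forge 36 → Citadel.
The two rules agree on Citadel.

Yes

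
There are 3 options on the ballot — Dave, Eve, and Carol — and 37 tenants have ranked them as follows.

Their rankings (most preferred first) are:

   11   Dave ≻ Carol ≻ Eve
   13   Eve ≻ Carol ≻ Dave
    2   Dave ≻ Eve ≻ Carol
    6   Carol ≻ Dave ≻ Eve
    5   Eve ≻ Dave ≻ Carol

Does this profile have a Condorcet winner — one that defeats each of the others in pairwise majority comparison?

Head-to-head results (37 voters total):
Dave vs Eve: Dave wins 19–18.
Dave vs Carol: Carol wins 19–18.
Eve vs Carol: Eve wins 20–17.
No candidate beats all others: Dave beats Eve beats Carol beats Dave, a majority cycle.

No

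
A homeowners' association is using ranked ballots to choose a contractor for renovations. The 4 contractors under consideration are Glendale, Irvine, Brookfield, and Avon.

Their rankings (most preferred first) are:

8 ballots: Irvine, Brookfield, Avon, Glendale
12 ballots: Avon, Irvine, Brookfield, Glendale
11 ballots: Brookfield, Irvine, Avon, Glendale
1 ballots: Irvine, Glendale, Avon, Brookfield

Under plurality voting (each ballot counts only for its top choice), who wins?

Avon

First-place vote totals:
  Glendale: 0
  Irvine: 9
  Brookfield: 11
  Avon: 12
Avon has the most first-place votes.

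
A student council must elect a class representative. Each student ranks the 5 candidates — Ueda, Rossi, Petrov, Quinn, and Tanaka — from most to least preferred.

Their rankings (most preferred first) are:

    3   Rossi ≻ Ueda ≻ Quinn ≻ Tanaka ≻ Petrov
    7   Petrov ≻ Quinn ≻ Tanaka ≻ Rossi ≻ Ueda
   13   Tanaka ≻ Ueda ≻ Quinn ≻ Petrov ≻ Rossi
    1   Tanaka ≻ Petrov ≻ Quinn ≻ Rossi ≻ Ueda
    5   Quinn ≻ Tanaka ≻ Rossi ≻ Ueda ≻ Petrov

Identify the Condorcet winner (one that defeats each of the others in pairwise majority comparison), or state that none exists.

Head-to-head results (29 voters total):
Ueda vs Rossi: Rossi wins 16–13.
Ueda vs Petrov: Ueda wins 21–8.
Ueda vs Quinn: Ueda wins 16–13.
Ueda vs Tanaka: Tanaka wins 26–3.
Rossi vs Petrov: Petrov wins 21–8.
Rossi vs Quinn: Quinn wins 26–3.
Rossi vs Tanaka: Tanaka wins 26–3.
Petrov vs Quinn: Quinn wins 21–8.
Petrov vs Tanaka: Tanaka wins 22–7.
Quinn vs Tanaka: Quinn wins 15–14.
No candidate beats all others: Ueda beats Petrov beats Rossi beats Ueda, a majority cycle.

No Condorcet winner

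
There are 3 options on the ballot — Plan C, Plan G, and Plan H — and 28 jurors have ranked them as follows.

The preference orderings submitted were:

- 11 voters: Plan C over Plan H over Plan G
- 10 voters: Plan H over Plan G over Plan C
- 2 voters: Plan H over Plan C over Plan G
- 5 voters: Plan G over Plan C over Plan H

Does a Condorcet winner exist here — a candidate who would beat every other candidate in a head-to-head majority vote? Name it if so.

Head-to-head results (28 voters total):
Plan C vs Plan G: Plan G wins 15–13.
Plan C vs Plan H: Plan C wins 16–12.
Plan G vs Plan H: Plan H wins 23–5.
No candidate beats all others: Plan C beats Plan H beats Plan G beats Plan C, a majority cycle.

No Condorcet winner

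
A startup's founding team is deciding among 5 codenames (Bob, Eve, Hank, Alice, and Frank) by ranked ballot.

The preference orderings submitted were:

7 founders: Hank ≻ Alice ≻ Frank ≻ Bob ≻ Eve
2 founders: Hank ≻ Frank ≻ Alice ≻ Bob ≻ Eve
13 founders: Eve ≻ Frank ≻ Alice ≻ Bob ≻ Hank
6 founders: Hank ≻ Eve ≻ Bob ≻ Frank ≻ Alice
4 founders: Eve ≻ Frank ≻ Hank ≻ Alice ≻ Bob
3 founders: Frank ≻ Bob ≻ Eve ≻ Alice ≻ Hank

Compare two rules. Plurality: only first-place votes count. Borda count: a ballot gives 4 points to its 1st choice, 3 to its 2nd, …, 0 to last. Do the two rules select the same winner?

Plurality first-place counts: Bob 0, Eve 17, Hank 15, Alice 0, Frank 3 → Eve.
Borda totals: Bob 43, Eve 92, Hank 68, Alice 58, Frank 89 → Eve.
The two rules agree on Eve.

Yes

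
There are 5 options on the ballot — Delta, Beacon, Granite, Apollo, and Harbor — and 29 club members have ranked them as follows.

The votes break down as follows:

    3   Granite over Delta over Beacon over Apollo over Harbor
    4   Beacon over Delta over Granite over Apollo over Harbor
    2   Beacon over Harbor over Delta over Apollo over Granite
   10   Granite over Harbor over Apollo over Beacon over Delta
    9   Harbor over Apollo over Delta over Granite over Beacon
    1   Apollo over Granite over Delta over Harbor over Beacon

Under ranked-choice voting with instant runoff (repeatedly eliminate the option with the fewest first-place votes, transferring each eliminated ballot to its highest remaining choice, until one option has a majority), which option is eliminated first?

Delta

Round 1: Granite 13, Harbor 9, Beacon 6, Apollo 1, Delta 0. Delta has the fewest and is eliminated.
Round 2: Granite 13, Harbor 9, Beacon 6, Apollo 1. Apollo has the fewest and is eliminated.
Round 3: Granite 14, Harbor 9, Beacon 6. Beacon has the fewest and is eliminated.
Round 4: Granite 18, Harbor 11. Granite has a majority.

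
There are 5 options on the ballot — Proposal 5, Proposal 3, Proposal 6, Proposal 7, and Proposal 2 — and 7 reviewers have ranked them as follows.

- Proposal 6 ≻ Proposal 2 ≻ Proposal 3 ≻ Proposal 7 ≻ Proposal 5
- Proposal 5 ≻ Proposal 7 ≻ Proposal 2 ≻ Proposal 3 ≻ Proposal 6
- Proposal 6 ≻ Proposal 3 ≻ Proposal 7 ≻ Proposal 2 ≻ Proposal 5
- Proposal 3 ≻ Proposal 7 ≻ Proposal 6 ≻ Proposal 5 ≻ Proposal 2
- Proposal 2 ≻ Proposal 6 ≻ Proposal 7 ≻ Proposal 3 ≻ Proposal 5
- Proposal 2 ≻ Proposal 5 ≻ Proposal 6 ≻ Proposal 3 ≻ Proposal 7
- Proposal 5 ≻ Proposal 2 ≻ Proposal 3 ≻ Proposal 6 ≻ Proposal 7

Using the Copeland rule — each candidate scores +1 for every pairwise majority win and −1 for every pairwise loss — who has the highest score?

Pairwise results:
  Proposal 5 vs Proposal 3: Proposal 3 wins 4–3.
  Proposal 5 vs Proposal 6: Proposal 6 wins 4–3.
  Proposal 5 vs Proposal 7: Proposal 7 wins 4–3.
  Proposal 5 vs Proposal 2: Proposal 2 wins 4–3.
  Proposal 3 vs Proposal 6: Proposal 6 wins 4–3.
  Proposal 3 vs Proposal 7: Proposal 3 wins 5–2.
  Proposal 3 vs Proposal 2: Proposal 2 wins 5–2.
  Proposal 6 vs Proposal 7: Proposal 6 wins 5–2.
  Proposal 6 vs Proposal 2: Proposal 2 wins 4–3.
  Proposal 7 vs Proposal 2: Proposal 2 wins 4–3.
Copeland scores (wins − losses):
  Proposal 5: 0 − 4 = -4
  Proposal 3: 2 − 2 = 0
  Proposal 6: 3 − 1 = 2
  Proposal 7: 1 − 3 = -2
  Proposal 2: 4 − 0 = 4
Proposal 2 has the best Copeland score.

Proposal 2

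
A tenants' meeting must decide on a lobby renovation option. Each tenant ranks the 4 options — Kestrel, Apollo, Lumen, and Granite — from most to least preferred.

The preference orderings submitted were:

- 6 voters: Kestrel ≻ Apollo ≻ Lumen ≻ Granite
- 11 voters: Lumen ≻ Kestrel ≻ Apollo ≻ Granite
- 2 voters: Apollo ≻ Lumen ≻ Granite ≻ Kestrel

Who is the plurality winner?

First-place vote totals:
  Kestrel: 6
  Apollo: 2
  Lumen: 11
  Granite: 0
Lumen has the most first-place votes.

Lumen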